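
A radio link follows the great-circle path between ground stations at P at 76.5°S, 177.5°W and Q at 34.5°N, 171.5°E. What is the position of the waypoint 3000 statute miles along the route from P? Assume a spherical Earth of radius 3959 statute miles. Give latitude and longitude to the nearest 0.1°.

≈ 33.2°S, 174.5°E

Write both endpoints as unit vectors p₁, p₂ with components (cos φ cos λ, cos φ sin λ, sin φ).
The central angle between the endpoints is δ = arccos(p₁·p₂) ≈ 1.941 rad (111.2°). The total great-circle distance is δ·R ≈ 1.941 × 3959 ≈ 7685 mi, so the target fraction is f = 3000/7685 ≈ 0.390.
Interpolate at f ≈ 0.390 with slerp weights a = sin((1−f)δ)/sin δ ≈ 0.993, b = sin(fδ)/sin δ ≈ 0.737.
p = a·p₁ + b·p₂ ≈ (-0.833, 0.080, -0.548); φ = arcsin(p_z) ≈ -33.24°, λ = atan2(p_y, p_x) ≈ 174.53°.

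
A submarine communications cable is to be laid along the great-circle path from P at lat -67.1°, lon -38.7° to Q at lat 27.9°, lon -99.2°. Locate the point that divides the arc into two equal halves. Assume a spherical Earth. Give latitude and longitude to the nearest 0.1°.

≈ lat -21.9°, lon -81.7°

The haversine formula gives a central angle δ ≈ 1.836 rad (105.2°) between the endpoints.
Interpolate at f = 1/2 with slerp weights a = sin((1−f)δ)/sin δ ≈ 0.823, b = sin(fδ)/sin δ ≈ 0.823.
p = a·p₁ + b·p₂ ≈ (0.134, -0.918, -0.373); φ = arcsin(p_z) ≈ -21.90°, λ = atan2(p_y, p_x) ≈ -81.72°.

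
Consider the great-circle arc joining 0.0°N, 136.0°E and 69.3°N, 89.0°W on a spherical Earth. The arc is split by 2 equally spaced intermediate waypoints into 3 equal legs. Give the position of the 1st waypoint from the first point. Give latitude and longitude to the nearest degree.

Write both endpoints as unit vectors p₁, p₂ with components (cos φ cos λ, cos φ sin λ, sin φ).
The central angle between the endpoints is δ = arccos(p₁·p₂) ≈ 1.823 rad (104.5°).
Interpolate at f = 1/3 with slerp weights a = sin((1−f)δ)/sin δ ≈ 0.968, b = sin(fδ)/sin δ ≈ 0.590.
p = a·p₁ + b·p₂ ≈ (-0.693, 0.464, 0.552); φ = arcsin(p_z) ≈ 33.48°, λ = atan2(p_y, p_x) ≈ 146.18°.

≈ 33°N, 146°E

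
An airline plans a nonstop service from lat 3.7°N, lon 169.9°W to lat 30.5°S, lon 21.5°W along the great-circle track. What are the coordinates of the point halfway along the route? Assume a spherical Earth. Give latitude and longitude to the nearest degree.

Write both endpoints as unit vectors p₁, p₂ with components (cos φ cos λ, cos φ sin λ, sin φ).
The central angle between the endpoints is δ = arccos(p₁·p₂) ≈ 2.442 rad (139.9°).
Interpolate at f = 1/2 with slerp weights a = sin((1−f)δ)/sin δ ≈ 1.459, b = sin(fδ)/sin δ ≈ 1.459.
p = a·p₁ + b·p₂ ≈ (-0.264, -0.716, -0.646); φ = arcsin(p_z) ≈ -40.26°, λ = atan2(p_y, p_x) ≈ -110.22°.

≈ lat 40°S, lon 110°W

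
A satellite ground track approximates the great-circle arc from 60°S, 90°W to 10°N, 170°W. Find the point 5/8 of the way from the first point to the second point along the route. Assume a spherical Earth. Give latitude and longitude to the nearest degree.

Write both endpoints as unit vectors p₁, p₂ with components (cos φ cos λ, cos φ sin λ, sin φ).
The central angle between the endpoints is δ = arccos(p₁·p₂) ≈ 1.636 rad (93.7°).
Interpolate at f = 5/8 with slerp weights a = sin((1−f)δ)/sin δ ≈ 0.577, b = sin(fδ)/sin δ ≈ 0.855.
p = a·p₁ + b·p₂ ≈ (-0.829, -0.435, -0.351); φ = arcsin(p_z) ≈ -20.55°, λ = atan2(p_y, p_x) ≈ -152.34°.

≈ 21°S, 152°W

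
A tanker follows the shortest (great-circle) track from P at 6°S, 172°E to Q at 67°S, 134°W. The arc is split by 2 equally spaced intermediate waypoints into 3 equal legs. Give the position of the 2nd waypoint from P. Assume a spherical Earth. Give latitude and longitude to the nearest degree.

From cos δ = sin φ₁ sin φ₂ + cos φ₁ cos φ₂ cos Δλ, the central angle is δ ≈ 1.240 rad (71.1°).
Interpolate at f = 2/3 with slerp weights a = sin((1−f)δ)/sin δ ≈ 0.425, b = sin(fδ)/sin δ ≈ 0.778.
p = a·p₁ + b·p₂ ≈ (-0.629, -0.160, -0.760); φ = arcsin(p_z) ≈ -49.50°, λ = atan2(p_y, p_x) ≈ -165.75°.

≈ 50°S, 166°W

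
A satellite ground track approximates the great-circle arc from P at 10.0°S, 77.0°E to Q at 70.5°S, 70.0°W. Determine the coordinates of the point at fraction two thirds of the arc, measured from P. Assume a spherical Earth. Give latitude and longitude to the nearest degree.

≈ 71°S, 46°E

From cos δ = sin φ₁ sin φ₂ + cos φ₁ cos φ₂ cos Δλ, the central angle is δ ≈ 1.683 rad (96.4°).
Interpolate at f = 2/3 with slerp weights a = sin((1−f)δ)/sin δ ≈ 0.535, b = sin(fδ)/sin δ ≈ 0.907.
p = a·p₁ + b·p₂ ≈ (0.222, 0.229, -0.948); φ = arcsin(p_z) ≈ -71.38°, λ = atan2(p_y, p_x) ≈ 45.92°.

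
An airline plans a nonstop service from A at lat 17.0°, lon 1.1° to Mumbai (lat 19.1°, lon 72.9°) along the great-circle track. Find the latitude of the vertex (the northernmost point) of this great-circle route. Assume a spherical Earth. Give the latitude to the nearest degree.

The great circle lies in the plane with unit normal n̂ = (p₁ × p₂)/|p₁ × p₂|.
Here n̂_z ≈ +0.927; the vertex latitude is φ_max = arccos|n̂_z| ≈ 22.0°.

≈ 22°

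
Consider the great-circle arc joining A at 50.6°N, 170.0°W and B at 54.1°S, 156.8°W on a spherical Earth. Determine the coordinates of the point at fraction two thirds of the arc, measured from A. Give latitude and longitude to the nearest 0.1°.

≈ 19.2°S, 162.0°W

From cos δ = sin φ₁ sin φ₂ + cos φ₁ cos φ₂ cos Δλ, the central angle is δ ≈ 1.838 rad (105.3°).
Interpolate at f = 2/3 with slerp weights a = sin((1−f)δ)/sin δ ≈ 0.596, b = sin(fδ)/sin δ ≈ 0.975.
p = a·p₁ + b·p₂ ≈ (-0.898, -0.291, -0.329); φ = arcsin(p_z) ≈ -19.24°, λ = atan2(p_y, p_x) ≈ -162.05°.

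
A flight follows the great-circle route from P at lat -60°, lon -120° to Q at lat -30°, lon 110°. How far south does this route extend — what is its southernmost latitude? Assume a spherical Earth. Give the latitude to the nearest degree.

≈ -70°

The great circle lies in the plane with unit normal n̂ = (p₁ × p₂)/|p₁ × p₂|.
Here n̂_z ≈ -0.336; the vertex latitude is φ_max = arccos|n̂_z| ≈ 70.4°.
Check via Clairaut: cos φ_max = |cos φ₁| · sin C = cos(60.0°)·sin(137.8°) ≈ 0.336, again giving ≈ 70.4°.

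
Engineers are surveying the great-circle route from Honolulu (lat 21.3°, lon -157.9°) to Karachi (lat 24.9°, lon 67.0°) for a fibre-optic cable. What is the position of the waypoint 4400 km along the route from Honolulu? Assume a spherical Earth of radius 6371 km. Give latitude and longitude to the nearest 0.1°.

≈ lat 44.0°, lon 162.8°

Convert each endpoint to a unit vector on the sphere (x = cos φ cos λ, y = cos φ sin λ, z = sin φ).
The central angle between the endpoints is δ = arccos(p₁·p₂) ≈ 2.033 rad (116.5°). The total great-circle distance is δ·R ≈ 2.033 × 6371 ≈ 12950 km, so the target fraction is f = 4400/12950 ≈ 0.340.
Interpolate at f ≈ 0.340 with slerp weights a = sin((1−f)δ)/sin δ ≈ 1.088, b = sin(fδ)/sin δ ≈ 0.712.
p = a·p₁ + b·p₂ ≈ (-0.687, 0.213, 0.695); φ = arcsin(p_z) ≈ 44.01°, λ = atan2(p_y, p_x) ≈ 162.79°.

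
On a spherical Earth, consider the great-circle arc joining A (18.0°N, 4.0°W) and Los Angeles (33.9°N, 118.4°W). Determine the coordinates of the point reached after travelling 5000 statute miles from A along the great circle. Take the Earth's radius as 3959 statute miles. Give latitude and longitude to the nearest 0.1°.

Convert each endpoint to a unit vector on the sphere (x = cos φ cos λ, y = cos φ sin λ, z = sin φ).
The central angle between the endpoints is δ = arccos(p₁·p₂) ≈ 1.725 rad (98.8°). The total great-circle distance is δ·R ≈ 1.725 × 3959 ≈ 6830 mi, so the target fraction is f = 5000/6830 ≈ 0.732.
Interpolate at f ≈ 0.732 with slerp weights a = sin((1−f)δ)/sin δ ≈ 0.451, b = sin(fδ)/sin δ ≈ 0.964.
p = a·p₁ + b·p₂ ≈ (0.047, -0.734, 0.677); φ = arcsin(p_z) ≈ 42.64°, λ = atan2(p_y, p_x) ≈ -86.30°.

≈ (42.6°N, 86.3°W)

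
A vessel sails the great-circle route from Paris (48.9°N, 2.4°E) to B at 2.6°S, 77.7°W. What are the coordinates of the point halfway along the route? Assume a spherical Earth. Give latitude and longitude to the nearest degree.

From cos δ = sin φ₁ sin φ₂ + cos φ₁ cos φ₂ cos Δλ, the central angle is δ ≈ 1.492 rad (85.5°).
Interpolate at f = 1/2 with slerp weights a = sin((1−f)δ)/sin δ ≈ 0.681, b = sin(fδ)/sin δ ≈ 0.681.
p = a·p₁ + b·p₂ ≈ (0.592, -0.646, 0.482); φ = arcsin(p_z) ≈ 28.83°, λ = atan2(p_y, p_x) ≈ -47.48°.

≈ 29°N, 47°W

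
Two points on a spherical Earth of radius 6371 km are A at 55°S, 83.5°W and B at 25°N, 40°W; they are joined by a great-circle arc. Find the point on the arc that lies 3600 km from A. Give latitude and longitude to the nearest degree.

From cos δ = sin φ₁ sin φ₂ + cos φ₁ cos φ₂ cos Δλ, the central angle is δ ≈ 1.540 rad (88.2°). The total great-circle distance is δ·R ≈ 1.540 × 6371 ≈ 9811 km, so the target fraction is f = 3600/9811 ≈ 0.367.
Interpolate at f ≈ 0.367 with slerp weights a = sin((1−f)δ)/sin δ ≈ 0.828, b = sin(fδ)/sin δ ≈ 0.536.
p = a·p₁ + b·p₂ ≈ (0.426, -0.784, -0.452); φ = arcsin(p_z) ≈ -26.86°, λ = atan2(p_y, p_x) ≈ -61.50°.

≈ 27°S, 61°W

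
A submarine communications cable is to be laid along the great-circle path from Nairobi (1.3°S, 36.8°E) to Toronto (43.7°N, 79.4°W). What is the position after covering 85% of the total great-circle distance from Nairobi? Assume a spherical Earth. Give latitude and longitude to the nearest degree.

≈ (46°N, 56°W)

Convert each endpoint to a unit vector on the sphere (x = cos φ cos λ, y = cos φ sin λ, z = sin φ).
The central angle between the endpoints is δ = arccos(p₁·p₂) ≈ 1.912 rad (109.6°).
Interpolate at f = 0.85 with slerp weights a = sin((1−f)δ)/sin δ ≈ 0.300, b = sin(fδ)/sin δ ≈ 1.060.
p = a·p₁ + b·p₂ ≈ (0.381, -0.573, 0.725); φ = arcsin(p_z) ≈ 46.49°, λ = atan2(p_y, p_x) ≈ -56.37°.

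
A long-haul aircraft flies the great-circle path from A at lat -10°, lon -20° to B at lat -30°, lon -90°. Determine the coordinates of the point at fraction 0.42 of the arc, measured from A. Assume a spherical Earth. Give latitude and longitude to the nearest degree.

≈ lat -22°, lon -47°

The haversine formula gives a central angle δ ≈ 1.183 rad (67.8°) between the endpoints.
Interpolate at f = 0.42 with slerp weights a = sin((1−f)δ)/sin δ ≈ 0.684, b = sin(fδ)/sin δ ≈ 0.515.
p = a·p₁ + b·p₂ ≈ (0.633, -0.676, -0.376); φ = arcsin(p_z) ≈ -22.10°, λ = atan2(p_y, p_x) ≈ -46.88°.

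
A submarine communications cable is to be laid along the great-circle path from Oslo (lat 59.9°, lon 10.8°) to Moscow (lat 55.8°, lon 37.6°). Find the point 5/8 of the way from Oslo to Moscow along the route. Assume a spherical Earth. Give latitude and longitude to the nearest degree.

Convert each endpoint to a unit vector on the sphere (x = cos φ cos λ, y = cos φ sin λ, z = sin φ).
The central angle between the endpoints is δ = arccos(p₁·p₂) ≈ 0.257 rad (14.7°).
Interpolate at f = 5/8 with slerp weights a = sin((1−f)δ)/sin δ ≈ 0.379, b = sin(fδ)/sin δ ≈ 0.629.
p = a·p₁ + b·p₂ ≈ (0.467, 0.251, 0.848); φ = arcsin(p_z) ≈ 57.99°, λ = atan2(p_y, p_x) ≈ 28.31°.

≈ lat 58°, lon 28°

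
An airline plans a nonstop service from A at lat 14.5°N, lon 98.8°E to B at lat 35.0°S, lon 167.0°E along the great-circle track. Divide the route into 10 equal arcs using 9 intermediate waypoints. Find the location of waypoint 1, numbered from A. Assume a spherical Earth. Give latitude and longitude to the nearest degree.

≈ lat 9°N, lon 105°E

The haversine formula gives a central angle δ ≈ 1.419 rad (81.3°) between the endpoints.
Interpolate at f = 1/10 with slerp weights a = sin((1−f)δ)/sin δ ≈ 0.968, b = sin(fδ)/sin δ ≈ 0.143.
p = a·p₁ + b·p₂ ≈ (-0.258, 0.953, 0.160); φ = arcsin(p_z) ≈ 9.23°, λ = atan2(p_y, p_x) ≈ 105.13°.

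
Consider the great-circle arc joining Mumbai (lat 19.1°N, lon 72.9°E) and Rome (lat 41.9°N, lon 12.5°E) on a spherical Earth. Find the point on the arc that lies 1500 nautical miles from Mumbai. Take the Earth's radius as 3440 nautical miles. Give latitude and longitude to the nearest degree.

≈ lat 33°N, lon 50°E

From cos δ = sin φ₁ sin φ₂ + cos φ₁ cos φ₂ cos Δλ, the central angle is δ ≈ 0.969 rad (55.5°). The total great-circle distance is δ·R ≈ 0.969 × 3440 ≈ 3334 nmi, so the target fraction is f = 1500/3334 ≈ 0.450.
Interpolate at f ≈ 0.450 with slerp weights a = sin((1−f)δ)/sin δ ≈ 0.617, b = sin(fδ)/sin δ ≈ 0.512.
p = a·p₁ + b·p₂ ≈ (0.544, 0.639, 0.544); φ = arcsin(p_z) ≈ 32.95°, λ = atan2(p_y, p_x) ≈ 49.63°.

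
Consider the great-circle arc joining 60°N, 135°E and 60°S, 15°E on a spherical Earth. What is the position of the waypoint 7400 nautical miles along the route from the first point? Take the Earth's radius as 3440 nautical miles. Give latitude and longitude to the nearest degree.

≈ 41°S, 49°E

Convert each endpoint to a unit vector on the sphere (x = cos φ cos λ, y = cos φ sin λ, z = sin φ).
The central angle between the endpoints is δ = arccos(p₁·p₂) ≈ 2.636 rad (151.0°). The total great-circle distance is δ·R ≈ 2.636 × 3440 ≈ 9069 nmi, so the target fraction is f = 7400/9069 ≈ 0.816.
Interpolate at f ≈ 0.816 with slerp weights a = sin((1−f)δ)/sin δ ≈ 0.963, b = sin(fδ)/sin δ ≈ 1.727.
p = a·p₁ + b·p₂ ≈ (0.494, 0.564, -0.662); φ = arcsin(p_z) ≈ -41.44°, λ = atan2(p_y, p_x) ≈ 48.80°.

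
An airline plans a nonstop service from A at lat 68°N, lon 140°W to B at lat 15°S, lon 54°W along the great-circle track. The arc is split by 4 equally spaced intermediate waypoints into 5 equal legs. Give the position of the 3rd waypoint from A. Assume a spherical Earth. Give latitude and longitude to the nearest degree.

From cos δ = sin φ₁ sin φ₂ + cos φ₁ cos φ₂ cos Δλ, the central angle is δ ≈ 1.787 rad (102.4°).
Interpolate at f = 3/5 with slerp weights a = sin((1−f)δ)/sin δ ≈ 0.671, b = sin(fδ)/sin δ ≈ 0.899.
p = a·p₁ + b·p₂ ≈ (0.318, -0.864, 0.390); φ = arcsin(p_z) ≈ 22.93°, λ = atan2(p_y, p_x) ≈ -69.80°.

≈ lat 23°N, lon 70°W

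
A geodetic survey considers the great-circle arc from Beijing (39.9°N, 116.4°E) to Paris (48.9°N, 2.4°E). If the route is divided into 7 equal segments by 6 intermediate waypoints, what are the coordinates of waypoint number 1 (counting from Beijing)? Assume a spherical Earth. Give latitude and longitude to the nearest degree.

≈ 48°N, 107°E

Convert each endpoint to a unit vector on the sphere (x = cos φ cos λ, y = cos φ sin λ, z = sin φ).
The central angle between the endpoints is δ = arccos(p₁·p₂) ≈ 1.289 rad (73.8°).
Interpolate at f = 1/7 with slerp weights a = sin((1−f)δ)/sin δ ≈ 0.930, b = sin(fδ)/sin δ ≈ 0.191.
p = a·p₁ + b·p₂ ≈ (-0.192, 0.644, 0.740); φ = arcsin(p_z) ≈ 47.75°, λ = atan2(p_y, p_x) ≈ 106.60°.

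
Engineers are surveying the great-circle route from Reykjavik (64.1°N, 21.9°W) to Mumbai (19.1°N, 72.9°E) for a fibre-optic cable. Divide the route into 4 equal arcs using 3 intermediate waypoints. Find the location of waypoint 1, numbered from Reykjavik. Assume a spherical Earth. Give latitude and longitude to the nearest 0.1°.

The haversine formula gives a central angle δ ≈ 1.308 rad (74.9°) between the endpoints.
Interpolate at f = 1/4 with slerp weights a = sin((1−f)δ)/sin δ ≈ 0.861, b = sin(fδ)/sin δ ≈ 0.333.
p = a·p₁ + b·p₂ ≈ (0.441, 0.160, 0.883); φ = arcsin(p_z) ≈ 62.01°, λ = atan2(p_y, p_x) ≈ 19.96°.

≈ 62.0°N, 20.0°E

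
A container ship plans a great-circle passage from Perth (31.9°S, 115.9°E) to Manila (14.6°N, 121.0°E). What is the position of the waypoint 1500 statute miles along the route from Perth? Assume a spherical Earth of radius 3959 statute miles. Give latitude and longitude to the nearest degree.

Write both endpoints as unit vectors p₁, p₂ with components (cos φ cos λ, cos φ sin λ, sin φ).
The central angle between the endpoints is δ = arccos(p₁·p₂) ≈ 0.816 rad (46.8°). The total great-circle distance is δ·R ≈ 0.816 × 3959 ≈ 3231 mi, so the target fraction is f = 1500/3231 ≈ 0.464.
Interpolate at f ≈ 0.464 with slerp weights a = sin((1−f)δ)/sin δ ≈ 0.581, b = sin(fδ)/sin δ ≈ 0.508.
p = a·p₁ + b·p₂ ≈ (-0.469, 0.865, -0.179); φ = arcsin(p_z) ≈ -10.32°, λ = atan2(p_y, p_x) ≈ 118.44°.

≈ 10°S, 118°E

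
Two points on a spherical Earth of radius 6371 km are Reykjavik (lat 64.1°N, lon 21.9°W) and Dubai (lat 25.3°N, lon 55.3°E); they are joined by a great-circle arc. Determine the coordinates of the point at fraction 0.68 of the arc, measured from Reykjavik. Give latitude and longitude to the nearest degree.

Write both endpoints as unit vectors p₁, p₂ with components (cos φ cos λ, cos φ sin λ, sin φ).
The central angle between the endpoints is δ = arccos(p₁·p₂) ≈ 1.079 rad (61.8°).
Interpolate at f = 0.68 with slerp weights a = sin((1−f)δ)/sin δ ≈ 0.384, b = sin(fδ)/sin δ ≈ 0.760.
p = a·p₁ + b·p₂ ≈ (0.547, 0.502, 0.670); φ = arcsin(p_z) ≈ 42.08°, λ = atan2(p_y, p_x) ≈ 42.57°.

≈ lat 42°N, lon 43°E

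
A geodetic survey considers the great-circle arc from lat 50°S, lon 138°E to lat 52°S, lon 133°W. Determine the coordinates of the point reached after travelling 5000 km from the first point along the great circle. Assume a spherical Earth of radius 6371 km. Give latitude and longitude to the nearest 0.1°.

Write both endpoints as unit vectors p₁, p₂ with components (cos φ cos λ, cos φ sin λ, sin φ).
The central angle between the endpoints is δ = arccos(p₁·p₂) ≈ 0.914 rad (52.4°). The total great-circle distance is δ·R ≈ 0.914 × 6371 ≈ 5823 km, so the target fraction is f = 5000/5823 ≈ 0.859.
Interpolate at f ≈ 0.859 with slerp weights a = sin((1−f)δ)/sin δ ≈ 0.163, b = sin(fδ)/sin δ ≈ 0.892.
p = a·p₁ + b·p₂ ≈ (-0.452, -0.332, -0.828); φ = arcsin(p_z) ≈ -55.87°, λ = atan2(p_y, p_x) ≈ -143.74°.

≈ lat 55.9°S, lon 143.7°W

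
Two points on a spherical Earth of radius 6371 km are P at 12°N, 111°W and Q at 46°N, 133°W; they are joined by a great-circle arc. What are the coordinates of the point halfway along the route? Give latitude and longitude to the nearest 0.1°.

≈ 29.4°N, 120.1°W

Write both endpoints as unit vectors p₁, p₂ with components (cos φ cos λ, cos φ sin λ, sin φ).
The central angle between the endpoints is δ = arccos(p₁·p₂) ≈ 0.677 rad (38.8°).
Interpolate at f = 1/2 with slerp weights a = sin((1−f)δ)/sin δ ≈ 0.530, b = sin(fδ)/sin δ ≈ 0.530.
p = a·p₁ + b·p₂ ≈ (-0.437, -0.753, 0.492); φ = arcsin(p_z) ≈ 29.44°, λ = atan2(p_y, p_x) ≈ -120.11°.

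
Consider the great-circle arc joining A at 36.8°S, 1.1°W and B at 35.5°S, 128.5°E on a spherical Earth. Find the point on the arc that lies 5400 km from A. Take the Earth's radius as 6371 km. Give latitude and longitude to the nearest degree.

≈ 60°S, 68°E

Convert each endpoint to a unit vector on the sphere (x = cos φ cos λ, y = cos φ sin λ, z = sin φ).
The central angle between the endpoints is δ = arccos(p₁·p₂) ≈ 1.639 rad (93.9°). The total great-circle distance is δ·R ≈ 1.639 × 6371 ≈ 10439 km, so the target fraction is f = 5400/10439 ≈ 0.517.
Interpolate at f ≈ 0.517 with slerp weights a = sin((1−f)δ)/sin δ ≈ 0.713, b = sin(fδ)/sin δ ≈ 0.751.
p = a·p₁ + b·p₂ ≈ (0.190, 0.468, -0.863); φ = arcsin(p_z) ≈ -59.68°, λ = atan2(p_y, p_x) ≈ 67.92°.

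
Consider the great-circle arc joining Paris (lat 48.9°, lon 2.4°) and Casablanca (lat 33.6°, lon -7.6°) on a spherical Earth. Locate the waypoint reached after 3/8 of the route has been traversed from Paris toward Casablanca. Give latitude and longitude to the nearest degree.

The haversine formula gives a central angle δ ≈ 0.297 rad (17.0°) between the endpoints.
Interpolate at f = 3/8 with slerp weights a = sin((1−f)δ)/sin δ ≈ 0.631, b = sin(fδ)/sin δ ≈ 0.380.
p = a·p₁ + b·p₂ ≈ (0.728, -0.024, 0.685); φ = arcsin(p_z) ≈ 43.27°, λ = atan2(p_y, p_x) ≈ -1.93°.

≈ lat 43°, lon -2°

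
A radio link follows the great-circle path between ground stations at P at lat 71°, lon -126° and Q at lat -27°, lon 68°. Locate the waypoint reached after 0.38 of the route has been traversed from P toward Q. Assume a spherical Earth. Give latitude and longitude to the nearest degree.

Write both endpoints as unit vectors p₁, p₂ with components (cos φ cos λ, cos φ sin λ, sin φ).
The central angle between the endpoints is δ = arccos(p₁·p₂) ≈ 2.361 rad (135.3°).
Interpolate at f = 0.38 with slerp weights a = sin((1−f)δ)/sin δ ≈ 1.413, b = sin(fδ)/sin δ ≈ 1.111.
p = a·p₁ + b·p₂ ≈ (0.100, 0.546, 0.832); φ = arcsin(p_z) ≈ 56.30°, λ = atan2(p_y, p_x) ≈ 79.58°.

≈ lat 56°, lon 80°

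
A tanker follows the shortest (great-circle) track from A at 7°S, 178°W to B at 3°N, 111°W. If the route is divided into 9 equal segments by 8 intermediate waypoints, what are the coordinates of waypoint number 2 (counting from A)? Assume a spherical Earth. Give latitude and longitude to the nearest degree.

Write both endpoints as unit vectors p₁, p₂ with components (cos φ cos λ, cos φ sin λ, sin φ).
The central angle between the endpoints is δ = arccos(p₁·p₂) ≈ 1.180 rad (67.6°).
Interpolate at f = 2/9 with slerp weights a = sin((1−f)δ)/sin δ ≈ 0.859, b = sin(fδ)/sin δ ≈ 0.280.
p = a·p₁ + b·p₂ ≈ (-0.952, -0.291, -0.090); φ = arcsin(p_z) ≈ -5.16°, λ = atan2(p_y, p_x) ≈ -163.00°.

≈ 5°S, 163°W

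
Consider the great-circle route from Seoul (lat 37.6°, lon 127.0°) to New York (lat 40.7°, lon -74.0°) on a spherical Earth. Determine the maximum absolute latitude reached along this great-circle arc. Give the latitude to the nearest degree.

≈ 77°

The great circle lies in the plane with unit normal n̂ = (p₁ × p₂)/|p₁ × p₂|.
Here n̂_z ≈ +0.218; the vertex latitude is φ_max = arccos|n̂_z| ≈ 77.4°.
Check via Clairaut: cos φ_max = |cos φ₁| · sin C = cos(37.6°)·sin(16.0°) ≈ 0.218, again giving ≈ 77.4°.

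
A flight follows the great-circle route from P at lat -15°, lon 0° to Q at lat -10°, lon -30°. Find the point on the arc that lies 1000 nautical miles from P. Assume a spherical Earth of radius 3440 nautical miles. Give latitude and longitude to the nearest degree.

Convert each endpoint to a unit vector on the sphere (x = cos φ cos λ, y = cos φ sin λ, z = sin φ).
The central angle between the endpoints is δ = arccos(p₁·p₂) ≈ 0.518 rad (29.7°). The total great-circle distance is δ·R ≈ 0.518 × 3440 ≈ 1782 nmi, so the target fraction is f = 1000/1782 ≈ 0.561.
Interpolate at f ≈ 0.561 with slerp weights a = sin((1−f)δ)/sin δ ≈ 0.455, b = sin(fδ)/sin δ ≈ 0.579.
p = a·p₁ + b·p₂ ≈ (0.933, -0.285, -0.218); φ = arcsin(p_z) ≈ -12.61°, λ = atan2(p_y, p_x) ≈ -16.98°.

≈ lat -13°, lon -17°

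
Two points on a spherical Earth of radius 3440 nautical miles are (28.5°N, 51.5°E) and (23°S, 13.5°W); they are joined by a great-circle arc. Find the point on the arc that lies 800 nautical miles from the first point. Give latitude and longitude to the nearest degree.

≈ (21°N, 39°E)

Write both endpoints as unit vectors p₁, p₂ with components (cos φ cos λ, cos φ sin λ, sin φ).
The central angle between the endpoints is δ = arccos(p₁·p₂) ≈ 1.415 rad (81.1°). The total great-circle distance is δ·R ≈ 1.415 × 3440 ≈ 4867 nmi, so the target fraction is f = 800/4867 ≈ 0.164.
Interpolate at f ≈ 0.164 with slerp weights a = sin((1−f)δ)/sin δ ≈ 0.937, b = sin(fδ)/sin δ ≈ 0.233.
p = a·p₁ + b·p₂ ≈ (0.721, 0.594, 0.356); φ = arcsin(p_z) ≈ 20.85°, λ = atan2(p_y, p_x) ≈ 39.48°.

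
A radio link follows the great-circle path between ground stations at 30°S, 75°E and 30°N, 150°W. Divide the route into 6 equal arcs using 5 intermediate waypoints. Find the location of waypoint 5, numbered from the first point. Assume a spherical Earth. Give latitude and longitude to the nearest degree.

Write both endpoints as unit vectors p₁, p₂ with components (cos φ cos λ, cos φ sin λ, sin φ).
The central angle between the endpoints is δ = arccos(p₁·p₂) ≈ 2.466 rad (141.3°).
Interpolate at f = 5/6 with slerp weights a = sin((1−f)δ)/sin δ ≈ 0.639, b = sin(fδ)/sin δ ≈ 1.415.
p = a·p₁ + b·p₂ ≈ (-0.918, -0.078, 0.388); φ = arcsin(p_z) ≈ 22.84°, λ = atan2(p_y, p_x) ≈ -175.12°.

≈ 23°N, 175°W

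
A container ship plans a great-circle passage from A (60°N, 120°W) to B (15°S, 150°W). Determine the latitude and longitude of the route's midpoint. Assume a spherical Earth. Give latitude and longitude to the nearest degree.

Write both endpoints as unit vectors p₁, p₂ with components (cos φ cos λ, cos φ sin λ, sin φ).
The central angle between the endpoints is δ = arccos(p₁·p₂) ≈ 1.375 rad (78.8°).
Interpolate at f = 1/2 with slerp weights a = sin((1−f)δ)/sin δ ≈ 0.647, b = sin(fδ)/sin δ ≈ 0.647.
p = a·p₁ + b·p₂ ≈ (-0.703, -0.593, 0.393); φ = arcsin(p_z) ≈ 23.14°, λ = atan2(p_y, p_x) ≈ -139.87°.

≈ (23°N, 140°W)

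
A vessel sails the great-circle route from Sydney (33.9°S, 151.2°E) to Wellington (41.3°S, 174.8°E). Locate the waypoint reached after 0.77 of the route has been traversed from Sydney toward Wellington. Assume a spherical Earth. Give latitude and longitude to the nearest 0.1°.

≈ 40.0°S, 169.0°E

Convert each endpoint to a unit vector on the sphere (x = cos φ cos λ, y = cos φ sin λ, z = sin φ).
The central angle between the endpoints is δ = arccos(p₁·p₂) ≈ 0.350 rad (20.0°).
Interpolate at f = 0.77 with slerp weights a = sin((1−f)δ)/sin δ ≈ 0.234, b = sin(fδ)/sin δ ≈ 0.776.
p = a·p₁ + b·p₂ ≈ (-0.751, 0.147, -0.643); φ = arcsin(p_z) ≈ -40.03°, λ = atan2(p_y, p_x) ≈ 168.96°.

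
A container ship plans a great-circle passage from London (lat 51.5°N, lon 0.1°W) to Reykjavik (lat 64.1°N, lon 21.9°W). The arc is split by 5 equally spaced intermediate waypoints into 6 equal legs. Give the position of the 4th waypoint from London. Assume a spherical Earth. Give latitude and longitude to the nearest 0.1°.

From cos δ = sin φ₁ sin φ₂ + cos φ₁ cos φ₂ cos Δλ, the central angle is δ ≈ 0.296 rad (17.0°).
Interpolate at f = 4/6 with slerp weights a = sin((1−f)δ)/sin δ ≈ 0.338, b = sin(fδ)/sin δ ≈ 0.672.
p = a·p₁ + b·p₂ ≈ (0.483, -0.110, 0.869); φ = arcsin(p_z) ≈ 60.33°, λ = atan2(p_y, p_x) ≈ -12.82°.

≈ lat 60.3°N, lon 12.8°W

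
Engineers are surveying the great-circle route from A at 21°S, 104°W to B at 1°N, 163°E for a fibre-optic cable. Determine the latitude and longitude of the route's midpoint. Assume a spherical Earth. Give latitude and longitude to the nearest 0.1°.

≈ 14.4°S, 152.6°W

Convert each endpoint to a unit vector on the sphere (x = cos φ cos λ, y = cos φ sin λ, z = sin φ).
The central angle between the endpoints is δ = arccos(p₁·p₂) ≈ 1.626 rad (93.2°).
Interpolate at f = 1/2 with slerp weights a = sin((1−f)δ)/sin δ ≈ 0.727, b = sin(fδ)/sin δ ≈ 0.727.
p = a·p₁ + b·p₂ ≈ (-0.860, -0.446, -0.248); φ = arcsin(p_z) ≈ -14.36°, λ = atan2(p_y, p_x) ≈ -152.57°.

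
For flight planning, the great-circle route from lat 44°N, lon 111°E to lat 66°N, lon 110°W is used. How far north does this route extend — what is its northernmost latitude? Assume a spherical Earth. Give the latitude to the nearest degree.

The great circle lies in the plane with unit normal n̂ = (p₁ × p₂)/|p₁ × p₂|.
Here n̂_z ≈ +0.211; the vertex latitude is φ_max = arccos|n̂_z| ≈ 77.8°.

≈ 78°N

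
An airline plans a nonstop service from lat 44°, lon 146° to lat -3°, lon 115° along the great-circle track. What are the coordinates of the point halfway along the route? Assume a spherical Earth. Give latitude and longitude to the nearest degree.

Write both endpoints as unit vectors p₁, p₂ with components (cos φ cos λ, cos φ sin λ, sin φ).
The central angle between the endpoints is δ = arccos(p₁·p₂) ≈ 0.953 rad (54.6°).
Interpolate at f = 1/2 with slerp weights a = sin((1−f)δ)/sin δ ≈ 0.563, b = sin(fδ)/sin δ ≈ 0.563.
p = a·p₁ + b·p₂ ≈ (-0.573, 0.736, 0.361); φ = arcsin(p_z) ≈ 21.19°, λ = atan2(p_y, p_x) ≈ 127.92°.

≈ lat 21°, lon 128°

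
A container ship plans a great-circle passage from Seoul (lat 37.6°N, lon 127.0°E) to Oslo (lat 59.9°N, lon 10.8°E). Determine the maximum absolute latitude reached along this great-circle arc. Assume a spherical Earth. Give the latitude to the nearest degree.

≈ 68°N

The great circle lies in the plane with unit normal n̂ = (p₁ × p₂)/|p₁ × p₂|.
Here n̂_z ≈ -0.381; the vertex latitude is φ_max = arccos|n̂_z| ≈ 67.6°.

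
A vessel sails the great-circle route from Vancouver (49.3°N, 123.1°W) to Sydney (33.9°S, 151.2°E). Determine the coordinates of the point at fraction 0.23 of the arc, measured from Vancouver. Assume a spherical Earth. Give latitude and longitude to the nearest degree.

≈ 34°N, 151°W

From cos δ = sin φ₁ sin φ₂ + cos φ₁ cos φ₂ cos Δλ, the central angle is δ ≈ 1.963 rad (112.5°).
Interpolate at f = 0.23 with slerp weights a = sin((1−f)δ)/sin δ ≈ 1.080, b = sin(fδ)/sin δ ≈ 0.472.
p = a·p₁ + b·p₂ ≈ (-0.728, -0.401, 0.556); φ = arcsin(p_z) ≈ 33.76°, λ = atan2(p_y, p_x) ≈ -151.14°.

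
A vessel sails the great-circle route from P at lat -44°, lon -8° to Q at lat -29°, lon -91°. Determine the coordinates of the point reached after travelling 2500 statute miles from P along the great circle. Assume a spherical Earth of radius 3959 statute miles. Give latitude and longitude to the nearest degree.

≈ lat -44°, lon -59°

The haversine formula gives a central angle δ ≈ 1.145 rad (65.6°) between the endpoints. The total great-circle distance is δ·R ≈ 1.145 × 3959 ≈ 4531 mi, so the target fraction is f = 2500/4531 ≈ 0.552.
Interpolate at f ≈ 0.552 with slerp weights a = sin((1−f)δ)/sin δ ≈ 0.539, b = sin(fδ)/sin δ ≈ 0.648.
p = a·p₁ + b·p₂ ≈ (0.374, -0.621, -0.689); φ = arcsin(p_z) ≈ -43.54°, λ = atan2(p_y, p_x) ≈ -58.93°.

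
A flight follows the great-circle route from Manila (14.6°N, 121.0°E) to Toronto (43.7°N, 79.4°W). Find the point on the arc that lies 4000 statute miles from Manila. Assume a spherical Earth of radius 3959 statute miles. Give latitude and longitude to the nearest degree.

≈ 67°N, 159°E

The haversine formula gives a central angle δ ≈ 2.073 rad (118.8°) between the endpoints. The total great-circle distance is δ·R ≈ 2.073 × 3959 ≈ 8208 mi, so the target fraction is f = 4000/8208 ≈ 0.487.
Interpolate at f ≈ 0.487 with slerp weights a = sin((1−f)δ)/sin δ ≈ 0.997, b = sin(fδ)/sin δ ≈ 0.966.
p = a·p₁ + b·p₂ ≈ (-0.368, 0.140, 0.919); φ = arcsin(p_z) ≈ 66.79°, λ = atan2(p_y, p_x) ≈ 159.16°.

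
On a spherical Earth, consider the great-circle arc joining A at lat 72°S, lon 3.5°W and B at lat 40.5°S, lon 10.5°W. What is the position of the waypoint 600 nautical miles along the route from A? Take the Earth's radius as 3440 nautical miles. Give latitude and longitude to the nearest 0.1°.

≈ lat 62.1°S, lon 7.3°W

From cos δ = sin φ₁ sin φ₂ + cos φ₁ cos φ₂ cos Δλ, the central angle is δ ≈ 0.553 rad (31.7°). The total great-circle distance is δ·R ≈ 0.553 × 3440 ≈ 1903 nmi, so the target fraction is f = 600/1903 ≈ 0.315.
Interpolate at f ≈ 0.315 with slerp weights a = sin((1−f)δ)/sin δ ≈ 0.704, b = sin(fδ)/sin δ ≈ 0.330.
p = a·p₁ + b·p₂ ≈ (0.464, -0.059, -0.884); φ = arcsin(p_z) ≈ -62.11°, λ = atan2(p_y, p_x) ≈ -7.25°.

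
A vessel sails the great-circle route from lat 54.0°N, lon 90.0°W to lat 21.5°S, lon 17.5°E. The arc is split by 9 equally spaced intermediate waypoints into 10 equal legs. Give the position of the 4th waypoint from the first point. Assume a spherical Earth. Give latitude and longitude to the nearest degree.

≈ lat 34°N, lon 28°W

Write both endpoints as unit vectors p₁, p₂ with components (cos φ cos λ, cos φ sin λ, sin φ).
The central angle between the endpoints is δ = arccos(p₁·p₂) ≈ 2.050 rad (117.4°).
Interpolate at f = 4/10 with slerp weights a = sin((1−f)δ)/sin δ ≈ 1.062, b = sin(fδ)/sin δ ≈ 0.824.
p = a·p₁ + b·p₂ ≈ (0.731, -0.394, 0.557); φ = arcsin(p_z) ≈ 33.87°, λ = atan2(p_y, p_x) ≈ -28.31°.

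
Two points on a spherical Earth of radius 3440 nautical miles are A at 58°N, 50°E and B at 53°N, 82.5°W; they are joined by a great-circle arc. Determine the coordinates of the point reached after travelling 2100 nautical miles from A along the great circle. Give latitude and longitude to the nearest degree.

Write both endpoints as unit vectors p₁, p₂ with components (cos φ cos λ, cos φ sin λ, sin φ).
The central angle between the endpoints is δ = arccos(p₁·p₂) ≈ 1.091 rad (62.5°). The total great-circle distance is δ·R ≈ 1.091 × 3440 ≈ 3752 nmi, so the target fraction is f = 2100/3752 ≈ 0.560.
Interpolate at f ≈ 0.560 with slerp weights a = sin((1−f)δ)/sin δ ≈ 0.521, b = sin(fδ)/sin δ ≈ 0.646.
p = a·p₁ + b·p₂ ≈ (0.228, -0.174, 0.958); φ = arcsin(p_z) ≈ 73.32°, λ = atan2(p_y, p_x) ≈ -37.35°.

≈ 73°N, 37°W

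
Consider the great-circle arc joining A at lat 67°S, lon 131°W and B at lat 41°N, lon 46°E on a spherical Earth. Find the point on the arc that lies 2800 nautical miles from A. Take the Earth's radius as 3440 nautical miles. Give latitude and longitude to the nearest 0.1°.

Convert each endpoint to a unit vector on the sphere (x = cos φ cos λ, y = cos φ sin λ, z = sin φ).
The central angle between the endpoints is δ = arccos(p₁·p₂) ≈ 2.687 rad (153.9°). The total great-circle distance is δ·R ≈ 2.687 × 3440 ≈ 9243 nmi, so the target fraction is f = 2800/9243 ≈ 0.303.
Interpolate at f ≈ 0.303 with slerp weights a = sin((1−f)δ)/sin δ ≈ 2.174, b = sin(fδ)/sin δ ≈ 1.655.
p = a·p₁ + b·p₂ ≈ (0.311, 0.258, -0.915); φ = arcsin(p_z) ≈ -66.20°, λ = atan2(p_y, p_x) ≈ 39.68°.

≈ lat 66.2°S, lon 39.7°E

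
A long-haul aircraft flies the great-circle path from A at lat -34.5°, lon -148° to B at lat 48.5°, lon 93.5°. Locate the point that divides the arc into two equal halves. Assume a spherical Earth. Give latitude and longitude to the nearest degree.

≈ lat 13°, lon 163°

Convert each endpoint to a unit vector on the sphere (x = cos φ cos λ, y = cos φ sin λ, z = sin φ).
The central angle between the endpoints is δ = arccos(p₁·p₂) ≈ 2.325 rad (133.2°).
Interpolate at f = 1/2 with slerp weights a = sin((1−f)δ)/sin δ ≈ 1.259, b = sin(fδ)/sin δ ≈ 1.259.
p = a·p₁ + b·p₂ ≈ (-0.931, 0.283, 0.230); φ = arcsin(p_z) ≈ 13.29°, λ = atan2(p_y, p_x) ≈ 163.10°.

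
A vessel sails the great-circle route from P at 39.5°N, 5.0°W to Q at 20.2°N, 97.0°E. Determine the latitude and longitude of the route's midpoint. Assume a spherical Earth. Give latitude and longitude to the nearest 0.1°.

≈ 42.2°N, 52.9°E

The haversine formula gives a central angle δ ≈ 1.502 rad (86.0°) between the endpoints.
Interpolate at f = 1/2 with slerp weights a = sin((1−f)δ)/sin δ ≈ 0.684, b = sin(fδ)/sin δ ≈ 0.684.
p = a·p₁ + b·p₂ ≈ (0.447, 0.591, 0.671); φ = arcsin(p_z) ≈ 42.16°, λ = atan2(p_y, p_x) ≈ 52.87°.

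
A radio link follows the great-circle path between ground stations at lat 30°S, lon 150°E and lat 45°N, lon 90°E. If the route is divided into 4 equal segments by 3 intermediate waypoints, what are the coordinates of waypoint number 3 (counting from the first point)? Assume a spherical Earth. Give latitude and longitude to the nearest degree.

≈ lat 28°N, lon 110°E

Write both endpoints as unit vectors p₁, p₂ with components (cos φ cos λ, cos φ sin λ, sin φ).
The central angle between the endpoints is δ = arccos(p₁·p₂) ≈ 1.618 rad (92.7°).
Interpolate at f = 3/4 with slerp weights a = sin((1−f)δ)/sin δ ≈ 0.394, b = sin(fδ)/sin δ ≈ 0.938.
p = a·p₁ + b·p₂ ≈ (-0.296, 0.834, 0.466); φ = arcsin(p_z) ≈ 27.79°, λ = atan2(p_y, p_x) ≈ 109.52°.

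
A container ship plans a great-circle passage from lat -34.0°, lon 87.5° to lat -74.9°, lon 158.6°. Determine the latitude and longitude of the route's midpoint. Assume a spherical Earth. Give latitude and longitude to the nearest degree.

Write both endpoints as unit vectors p₁, p₂ with components (cos φ cos λ, cos φ sin λ, sin φ).
The central angle between the endpoints is δ = arccos(p₁·p₂) ≈ 0.915 rad (52.4°).
Interpolate at f = 1/2 with slerp weights a = sin((1−f)δ)/sin δ ≈ 0.557, b = sin(fδ)/sin δ ≈ 0.557.
p = a·p₁ + b·p₂ ≈ (-0.115, 0.515, -0.850); φ = arcsin(p_z) ≈ -58.18°, λ = atan2(p_y, p_x) ≈ 102.60°.

≈ lat -58°, lon 103°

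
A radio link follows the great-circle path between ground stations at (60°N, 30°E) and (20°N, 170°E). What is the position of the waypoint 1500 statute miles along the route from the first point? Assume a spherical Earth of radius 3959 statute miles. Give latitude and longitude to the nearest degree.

Write both endpoints as unit vectors p₁, p₂ with components (cos φ cos λ, cos φ sin λ, sin φ).
The central angle between the endpoints is δ = arccos(p₁·p₂) ≈ 1.635 rad (93.7°). The total great-circle distance is δ·R ≈ 1.635 × 3959 ≈ 6471 mi, so the target fraction is f = 1500/6471 ≈ 0.232.
Interpolate at f ≈ 0.232 with slerp weights a = sin((1−f)δ)/sin δ ≈ 0.953, b = sin(fδ)/sin δ ≈ 0.371.
p = a·p₁ + b·p₂ ≈ (0.070, 0.299, 0.952); φ = arcsin(p_z) ≈ 72.14°, λ = atan2(p_y, p_x) ≈ 76.89°.

≈ (72°N, 77°E)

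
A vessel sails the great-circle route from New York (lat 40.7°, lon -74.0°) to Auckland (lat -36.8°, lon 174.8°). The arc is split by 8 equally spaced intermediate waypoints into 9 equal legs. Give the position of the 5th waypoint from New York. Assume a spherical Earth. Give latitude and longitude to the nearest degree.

Convert each endpoint to a unit vector on the sphere (x = cos φ cos λ, y = cos φ sin λ, z = sin φ).
The central angle between the endpoints is δ = arccos(p₁·p₂) ≈ 2.227 rad (127.6°).
Interpolate at f = 5/9 with slerp weights a = sin((1−f)δ)/sin δ ≈ 1.055, b = sin(fδ)/sin δ ≈ 1.193.
p = a·p₁ + b·p₂ ≈ (-0.731, -0.682, -0.026); φ = arcsin(p_z) ≈ -1.51°, λ = atan2(p_y, p_x) ≈ -136.95°.

≈ lat -2°, lon -137°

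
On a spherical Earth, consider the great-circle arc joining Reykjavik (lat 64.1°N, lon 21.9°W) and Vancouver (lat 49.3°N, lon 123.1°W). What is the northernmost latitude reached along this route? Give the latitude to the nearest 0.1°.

≈ 69.0°N

The great circle lies in the plane with unit normal n̂ = (p₁ × p₂)/|p₁ × p₂|.
Here n̂_z ≈ -0.359; the vertex latitude is φ_max = arccos|n̂_z| ≈ 69.0°.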